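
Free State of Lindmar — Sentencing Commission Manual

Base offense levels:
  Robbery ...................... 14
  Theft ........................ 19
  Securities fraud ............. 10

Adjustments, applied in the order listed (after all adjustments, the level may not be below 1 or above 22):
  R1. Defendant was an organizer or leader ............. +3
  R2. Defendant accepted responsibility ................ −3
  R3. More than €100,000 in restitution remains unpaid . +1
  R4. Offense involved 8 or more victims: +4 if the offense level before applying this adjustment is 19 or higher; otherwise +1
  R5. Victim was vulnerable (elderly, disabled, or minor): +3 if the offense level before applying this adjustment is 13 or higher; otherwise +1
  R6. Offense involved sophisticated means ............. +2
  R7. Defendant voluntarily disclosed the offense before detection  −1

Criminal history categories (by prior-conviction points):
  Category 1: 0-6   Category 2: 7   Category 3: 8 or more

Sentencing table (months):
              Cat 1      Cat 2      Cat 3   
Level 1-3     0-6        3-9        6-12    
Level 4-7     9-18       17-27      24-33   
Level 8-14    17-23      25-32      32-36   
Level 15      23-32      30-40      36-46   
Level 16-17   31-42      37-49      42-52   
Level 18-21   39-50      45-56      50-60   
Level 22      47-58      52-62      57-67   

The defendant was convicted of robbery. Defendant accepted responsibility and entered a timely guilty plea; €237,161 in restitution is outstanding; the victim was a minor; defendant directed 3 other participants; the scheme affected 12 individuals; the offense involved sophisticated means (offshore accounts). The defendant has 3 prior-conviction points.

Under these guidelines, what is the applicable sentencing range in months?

Base offense level for robbery: 14.
R1 applies: 14 + 3 = 17.
R2 applies: 17 − 3 = 14.
R3 applies: 14 + 1 = 15.
R4 applies (level before this adjustment is 15 < 19, so +1): 15 + 1 = 16.
R5 applies (level before this adjustment is 16 ≥ 13, so +3): 16 + 3 = 19.
R6 applies: 19 + 2 = 21.
Final offense level: 21.
Criminal history: 3 prior points → Category 1 (0-6).
Level 21 falls in the 18-21 band.
Grid: Level 18-21 × Category 1 = 39-50 months.

39-50 months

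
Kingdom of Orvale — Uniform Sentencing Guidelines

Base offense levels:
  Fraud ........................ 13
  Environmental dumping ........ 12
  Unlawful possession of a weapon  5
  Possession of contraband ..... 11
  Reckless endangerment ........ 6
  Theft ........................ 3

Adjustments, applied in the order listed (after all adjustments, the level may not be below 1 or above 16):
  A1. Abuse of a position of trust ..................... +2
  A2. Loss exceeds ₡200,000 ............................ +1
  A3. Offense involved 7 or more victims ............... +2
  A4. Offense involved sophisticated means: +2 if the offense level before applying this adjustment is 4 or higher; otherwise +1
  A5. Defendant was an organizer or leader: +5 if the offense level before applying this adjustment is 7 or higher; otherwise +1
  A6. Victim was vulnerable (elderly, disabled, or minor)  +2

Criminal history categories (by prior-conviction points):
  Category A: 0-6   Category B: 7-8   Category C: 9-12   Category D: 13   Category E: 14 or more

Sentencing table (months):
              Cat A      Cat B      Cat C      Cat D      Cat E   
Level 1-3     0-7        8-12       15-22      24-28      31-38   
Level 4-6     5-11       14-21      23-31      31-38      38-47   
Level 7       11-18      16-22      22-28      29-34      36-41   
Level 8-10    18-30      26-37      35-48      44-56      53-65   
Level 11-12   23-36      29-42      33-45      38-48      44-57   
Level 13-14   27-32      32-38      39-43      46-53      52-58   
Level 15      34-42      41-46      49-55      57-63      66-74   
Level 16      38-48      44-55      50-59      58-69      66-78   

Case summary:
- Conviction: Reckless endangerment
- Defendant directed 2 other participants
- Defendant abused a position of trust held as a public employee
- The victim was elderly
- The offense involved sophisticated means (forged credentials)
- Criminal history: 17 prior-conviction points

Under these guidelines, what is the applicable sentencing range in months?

66-78 months

Base offense level for reckless endangerment: 6.
A1 applies: 6 + 2 = 8.
A2 does not apply.
A4 applies (level before this adjustment is 8 ≥ 4, so +2): 8 + 2 = 10.
A5 applies (level before this adjustment is 10 ≥ 7, so +5): 10 + 5 = 15.
A6 applies: 15 + 2 = 17.
Level 17 exceeds the maximum of 16; capped at 16.
Final offense level: 16.
Criminal history: 17 prior points → Category E (14+).
Level 16 falls in the 16 band.
Grid: Level 16 × Category E = 66-78 months.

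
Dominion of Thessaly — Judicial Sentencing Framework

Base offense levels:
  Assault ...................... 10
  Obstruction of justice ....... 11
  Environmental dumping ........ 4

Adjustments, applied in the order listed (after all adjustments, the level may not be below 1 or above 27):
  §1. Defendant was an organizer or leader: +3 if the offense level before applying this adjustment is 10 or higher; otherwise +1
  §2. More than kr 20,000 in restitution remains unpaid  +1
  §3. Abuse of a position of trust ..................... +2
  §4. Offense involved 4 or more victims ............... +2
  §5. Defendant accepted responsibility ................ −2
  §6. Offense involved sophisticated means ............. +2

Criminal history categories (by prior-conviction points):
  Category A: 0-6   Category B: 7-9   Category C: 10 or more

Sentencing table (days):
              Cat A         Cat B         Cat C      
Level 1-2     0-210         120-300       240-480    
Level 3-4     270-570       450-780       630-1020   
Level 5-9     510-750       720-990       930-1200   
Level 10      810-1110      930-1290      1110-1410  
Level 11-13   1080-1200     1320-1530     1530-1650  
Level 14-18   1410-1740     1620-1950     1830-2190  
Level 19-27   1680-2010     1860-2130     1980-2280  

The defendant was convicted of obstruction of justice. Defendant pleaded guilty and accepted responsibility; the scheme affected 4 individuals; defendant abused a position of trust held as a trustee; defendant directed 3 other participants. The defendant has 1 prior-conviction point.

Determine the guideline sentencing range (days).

Base offense level for obstruction of justice: 11.
§1 applies (level before this adjustment is 11 ≥ 10, so +3): 11 + 3 = 14.
§2 does not apply.
§3 applies: 14 + 2 = 16.
§4 applies: 16 + 2 = 18.
§5 applies: 18 − 2 = 16.
§6 does not apply.
Final offense level: 16.
Criminal history: 1 prior point → Category A (0-6).
Level 16 falls in the 14-18 band.
Grid: Level 14-18 × Category A = 1410-1740 days.

1410-1740 days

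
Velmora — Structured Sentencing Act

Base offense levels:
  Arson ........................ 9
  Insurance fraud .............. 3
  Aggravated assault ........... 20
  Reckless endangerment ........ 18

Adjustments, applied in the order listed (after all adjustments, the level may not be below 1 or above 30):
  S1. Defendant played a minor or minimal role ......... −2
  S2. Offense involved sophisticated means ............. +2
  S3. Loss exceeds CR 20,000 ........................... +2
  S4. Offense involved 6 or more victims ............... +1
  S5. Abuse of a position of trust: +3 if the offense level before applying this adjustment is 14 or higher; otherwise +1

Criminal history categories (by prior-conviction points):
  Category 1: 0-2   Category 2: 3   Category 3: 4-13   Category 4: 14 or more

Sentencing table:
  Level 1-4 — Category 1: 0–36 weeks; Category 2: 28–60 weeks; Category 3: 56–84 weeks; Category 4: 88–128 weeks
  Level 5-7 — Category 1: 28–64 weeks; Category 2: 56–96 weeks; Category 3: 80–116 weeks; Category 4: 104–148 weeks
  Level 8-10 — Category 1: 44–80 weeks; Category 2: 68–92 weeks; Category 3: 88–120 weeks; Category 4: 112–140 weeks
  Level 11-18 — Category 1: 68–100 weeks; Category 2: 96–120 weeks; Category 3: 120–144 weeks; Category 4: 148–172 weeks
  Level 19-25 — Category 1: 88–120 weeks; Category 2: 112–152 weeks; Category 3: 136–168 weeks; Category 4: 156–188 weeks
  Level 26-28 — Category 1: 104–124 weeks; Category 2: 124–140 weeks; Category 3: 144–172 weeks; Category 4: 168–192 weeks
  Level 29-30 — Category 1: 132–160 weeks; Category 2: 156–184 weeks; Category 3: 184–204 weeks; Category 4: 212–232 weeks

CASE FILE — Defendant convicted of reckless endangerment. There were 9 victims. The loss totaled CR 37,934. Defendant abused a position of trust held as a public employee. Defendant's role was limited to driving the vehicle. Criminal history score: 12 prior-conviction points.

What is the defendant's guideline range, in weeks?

136-168 weeks

Base offense level for reckless endangerment: 18.
S1 applies: 18 − 2 = 16.
S3 applies: 16 + 2 = 18.
S4 applies: 18 + 1 = 19.
S5 applies (level before this adjustment is 19 ≥ 14, so +3): 19 + 3 = 22.
Final offense level: 22.
Criminal history: 12 prior points → Category 3 (4-13).
Level 22 falls in the 19-25 band.
Grid: Level 19-25 × Category 3 = 136-168 weeks.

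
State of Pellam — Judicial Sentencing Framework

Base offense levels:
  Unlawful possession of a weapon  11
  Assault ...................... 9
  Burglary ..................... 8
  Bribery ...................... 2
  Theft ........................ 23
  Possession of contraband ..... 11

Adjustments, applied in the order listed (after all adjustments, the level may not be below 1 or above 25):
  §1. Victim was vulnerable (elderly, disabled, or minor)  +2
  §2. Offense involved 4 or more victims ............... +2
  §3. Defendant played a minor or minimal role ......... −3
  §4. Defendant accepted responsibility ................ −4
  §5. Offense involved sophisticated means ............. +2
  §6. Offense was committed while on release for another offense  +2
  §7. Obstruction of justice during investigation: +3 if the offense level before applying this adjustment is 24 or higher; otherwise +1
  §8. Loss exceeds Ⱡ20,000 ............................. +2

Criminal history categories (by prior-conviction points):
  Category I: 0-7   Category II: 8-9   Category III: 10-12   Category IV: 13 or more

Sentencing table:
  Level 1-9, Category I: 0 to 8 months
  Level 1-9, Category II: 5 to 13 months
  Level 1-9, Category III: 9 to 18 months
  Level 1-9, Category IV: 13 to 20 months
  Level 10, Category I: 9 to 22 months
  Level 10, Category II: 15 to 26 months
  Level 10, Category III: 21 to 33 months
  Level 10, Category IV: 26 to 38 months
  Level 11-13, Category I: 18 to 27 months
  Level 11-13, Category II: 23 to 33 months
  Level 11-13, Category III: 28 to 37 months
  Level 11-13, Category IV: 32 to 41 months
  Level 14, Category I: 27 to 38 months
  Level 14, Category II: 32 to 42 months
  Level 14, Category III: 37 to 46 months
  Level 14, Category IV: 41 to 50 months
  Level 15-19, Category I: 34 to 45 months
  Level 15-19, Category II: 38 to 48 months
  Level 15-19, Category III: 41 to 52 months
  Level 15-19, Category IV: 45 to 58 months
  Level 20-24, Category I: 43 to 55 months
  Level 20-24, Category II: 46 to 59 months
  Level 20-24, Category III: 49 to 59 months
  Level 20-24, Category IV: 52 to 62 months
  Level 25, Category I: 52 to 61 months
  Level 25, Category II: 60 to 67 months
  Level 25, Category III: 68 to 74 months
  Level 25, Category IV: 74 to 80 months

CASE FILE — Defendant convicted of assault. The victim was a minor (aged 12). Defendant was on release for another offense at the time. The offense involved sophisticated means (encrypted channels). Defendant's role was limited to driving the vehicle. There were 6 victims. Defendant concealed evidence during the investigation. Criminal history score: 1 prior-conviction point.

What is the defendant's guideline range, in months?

Base offense level for assault: 9.
§1 applies: 9 + 2 = 11.
§2 applies: 11 + 2 = 13.
§3 applies: 13 − 3 = 10.
§4 does not apply.
§5 applies: 10 + 2 = 12.
§6 applies: 12 + 2 = 14.
§7 applies (level before this adjustment is 14 < 24, so +1): 14 + 1 = 15.
§8 does not apply.
Final offense level: 15.
Criminal history: 1 prior point → Category I (0-7).
Level 15 falls in the 15-19 band.
Grid: Level 15-19 × Category I = 34-45 months.

34-45 months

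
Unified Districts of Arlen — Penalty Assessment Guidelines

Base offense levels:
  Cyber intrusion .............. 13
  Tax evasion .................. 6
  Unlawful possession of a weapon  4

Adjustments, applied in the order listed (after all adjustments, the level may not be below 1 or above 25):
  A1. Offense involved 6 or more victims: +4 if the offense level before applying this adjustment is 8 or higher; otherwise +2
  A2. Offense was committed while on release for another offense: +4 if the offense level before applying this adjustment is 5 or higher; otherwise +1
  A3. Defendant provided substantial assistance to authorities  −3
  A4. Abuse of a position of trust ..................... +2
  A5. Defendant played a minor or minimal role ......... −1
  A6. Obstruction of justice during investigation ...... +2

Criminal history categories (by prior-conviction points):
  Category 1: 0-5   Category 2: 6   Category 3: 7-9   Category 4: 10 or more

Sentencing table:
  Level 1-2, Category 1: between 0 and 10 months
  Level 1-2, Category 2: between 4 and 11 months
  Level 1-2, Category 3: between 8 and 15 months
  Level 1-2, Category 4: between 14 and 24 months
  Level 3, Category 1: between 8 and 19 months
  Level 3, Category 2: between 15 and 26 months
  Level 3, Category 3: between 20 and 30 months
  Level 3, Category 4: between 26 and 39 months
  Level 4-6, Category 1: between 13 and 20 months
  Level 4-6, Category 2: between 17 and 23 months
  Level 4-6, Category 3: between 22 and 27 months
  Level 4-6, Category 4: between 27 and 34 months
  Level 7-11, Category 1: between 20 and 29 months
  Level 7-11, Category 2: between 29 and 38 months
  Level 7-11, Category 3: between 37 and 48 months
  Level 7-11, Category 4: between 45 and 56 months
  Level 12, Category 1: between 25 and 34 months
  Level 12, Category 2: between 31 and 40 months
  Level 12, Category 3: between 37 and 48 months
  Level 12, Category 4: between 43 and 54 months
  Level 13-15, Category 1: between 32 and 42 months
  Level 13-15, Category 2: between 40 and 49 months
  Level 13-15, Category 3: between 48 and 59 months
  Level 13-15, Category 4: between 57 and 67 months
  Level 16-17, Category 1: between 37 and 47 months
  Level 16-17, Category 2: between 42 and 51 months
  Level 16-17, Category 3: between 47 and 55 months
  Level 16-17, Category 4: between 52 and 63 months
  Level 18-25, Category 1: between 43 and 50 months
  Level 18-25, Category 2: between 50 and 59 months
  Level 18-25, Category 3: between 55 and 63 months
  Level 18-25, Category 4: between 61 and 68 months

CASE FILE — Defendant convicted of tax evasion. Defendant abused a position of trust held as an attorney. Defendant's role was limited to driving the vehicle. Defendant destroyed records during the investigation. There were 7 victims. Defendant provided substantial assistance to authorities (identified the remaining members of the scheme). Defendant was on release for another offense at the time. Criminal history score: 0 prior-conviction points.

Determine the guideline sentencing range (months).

25-34 months

Base offense level for tax evasion: 6.
A1 applies (level before this adjustment is 6 < 8, so +2): 6 + 2 = 8.
A2 applies (level before this adjustment is 8 ≥ 5, so +4): 8 + 4 = 12.
A3 applies: 12 − 3 = 9.
A4 applies: 9 + 2 = 11.
A5 applies: 11 − 1 = 10.
A6 applies: 10 + 2 = 12.
Final offense level: 12.
Criminal history: 0 prior points → Category 1 (0-5).
Level 12 falls in the 12 band.
Grid: Level 12 × Category 1 = 25-34 months.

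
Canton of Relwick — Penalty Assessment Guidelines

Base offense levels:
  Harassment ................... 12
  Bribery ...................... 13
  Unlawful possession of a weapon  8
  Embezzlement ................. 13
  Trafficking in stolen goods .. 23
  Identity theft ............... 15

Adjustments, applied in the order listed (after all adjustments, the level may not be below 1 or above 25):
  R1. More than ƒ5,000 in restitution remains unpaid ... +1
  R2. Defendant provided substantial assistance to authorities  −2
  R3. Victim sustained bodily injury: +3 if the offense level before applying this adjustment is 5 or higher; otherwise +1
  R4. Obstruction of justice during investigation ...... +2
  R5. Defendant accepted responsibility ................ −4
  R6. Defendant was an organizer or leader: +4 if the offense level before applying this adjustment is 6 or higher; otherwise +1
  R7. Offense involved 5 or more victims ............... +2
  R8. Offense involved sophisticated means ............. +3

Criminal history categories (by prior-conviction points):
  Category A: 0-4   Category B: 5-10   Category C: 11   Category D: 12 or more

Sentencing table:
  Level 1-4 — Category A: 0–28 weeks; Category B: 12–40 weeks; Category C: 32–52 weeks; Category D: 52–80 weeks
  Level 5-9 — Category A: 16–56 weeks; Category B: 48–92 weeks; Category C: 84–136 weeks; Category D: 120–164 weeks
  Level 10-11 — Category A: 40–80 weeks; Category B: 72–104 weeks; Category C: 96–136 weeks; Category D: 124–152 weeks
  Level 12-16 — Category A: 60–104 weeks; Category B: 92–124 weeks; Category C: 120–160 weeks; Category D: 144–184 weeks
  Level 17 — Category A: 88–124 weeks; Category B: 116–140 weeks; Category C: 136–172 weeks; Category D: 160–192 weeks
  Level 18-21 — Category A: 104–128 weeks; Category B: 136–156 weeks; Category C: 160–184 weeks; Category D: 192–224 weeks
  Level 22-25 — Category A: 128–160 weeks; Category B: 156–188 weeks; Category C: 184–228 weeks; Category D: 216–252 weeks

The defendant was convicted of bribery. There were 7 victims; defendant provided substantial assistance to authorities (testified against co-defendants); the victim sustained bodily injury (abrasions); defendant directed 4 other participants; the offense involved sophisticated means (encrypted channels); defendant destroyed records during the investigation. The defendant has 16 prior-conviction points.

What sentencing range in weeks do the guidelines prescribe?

Base offense level for bribery: 13.
R2 applies: 13 − 2 = 11.
R3 applies (level before this adjustment is 11 ≥ 5, so +3): 11 + 3 = 14.
R4 applies: 14 + 2 = 16.
R6 applies (level before this adjustment is 16 ≥ 6, so +4): 16 + 4 = 20.
R7 applies: 20 + 2 = 22.
R8 applies: 22 + 3 = 25.
Final offense level: 25.
Criminal history: 16 prior points → Category D (12+).
Level 25 falls in the 22-25 band.
Grid: Level 22-25 × Category D = 216-252 weeks.

216-252 weeks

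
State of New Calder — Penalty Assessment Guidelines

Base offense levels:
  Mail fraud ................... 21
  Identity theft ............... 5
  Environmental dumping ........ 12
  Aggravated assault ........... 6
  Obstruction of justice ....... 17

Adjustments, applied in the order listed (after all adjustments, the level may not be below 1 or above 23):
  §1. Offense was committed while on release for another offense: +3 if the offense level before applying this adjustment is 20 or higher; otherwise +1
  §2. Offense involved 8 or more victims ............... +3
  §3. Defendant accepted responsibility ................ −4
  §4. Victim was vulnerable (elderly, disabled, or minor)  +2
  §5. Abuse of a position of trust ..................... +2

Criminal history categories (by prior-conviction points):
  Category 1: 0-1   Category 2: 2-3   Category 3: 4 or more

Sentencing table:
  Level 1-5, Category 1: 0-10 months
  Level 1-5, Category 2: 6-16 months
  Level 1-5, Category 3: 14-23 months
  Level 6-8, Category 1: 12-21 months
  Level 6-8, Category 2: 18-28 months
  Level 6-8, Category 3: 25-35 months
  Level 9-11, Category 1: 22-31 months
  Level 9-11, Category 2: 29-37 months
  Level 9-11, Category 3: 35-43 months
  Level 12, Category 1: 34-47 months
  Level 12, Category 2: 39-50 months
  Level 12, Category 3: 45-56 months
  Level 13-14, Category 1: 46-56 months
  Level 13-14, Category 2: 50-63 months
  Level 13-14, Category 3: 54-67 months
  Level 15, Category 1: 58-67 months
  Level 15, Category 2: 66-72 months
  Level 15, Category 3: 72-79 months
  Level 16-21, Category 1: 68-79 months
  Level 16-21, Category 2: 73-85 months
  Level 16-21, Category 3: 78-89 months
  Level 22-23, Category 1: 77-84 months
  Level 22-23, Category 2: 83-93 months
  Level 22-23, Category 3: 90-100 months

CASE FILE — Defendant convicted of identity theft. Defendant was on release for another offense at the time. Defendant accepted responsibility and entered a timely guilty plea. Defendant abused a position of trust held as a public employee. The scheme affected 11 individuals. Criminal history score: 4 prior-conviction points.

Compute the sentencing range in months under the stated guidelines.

25-35 months

Base offense level for identity theft: 5.
§1 applies (level before this adjustment is 5 < 20, so +1): 5 + 1 = 6.
§2 applies: 6 + 3 = 9.
§3 applies: 9 − 4 = 5.
§5 applies: 5 + 2 = 7.
Final offense level: 7.
Criminal history: 4 prior points → Category 3 (4+).
Level 7 falls in the 6-8 band.
Grid: Level 6-8 × Category 3 = 25-35 months.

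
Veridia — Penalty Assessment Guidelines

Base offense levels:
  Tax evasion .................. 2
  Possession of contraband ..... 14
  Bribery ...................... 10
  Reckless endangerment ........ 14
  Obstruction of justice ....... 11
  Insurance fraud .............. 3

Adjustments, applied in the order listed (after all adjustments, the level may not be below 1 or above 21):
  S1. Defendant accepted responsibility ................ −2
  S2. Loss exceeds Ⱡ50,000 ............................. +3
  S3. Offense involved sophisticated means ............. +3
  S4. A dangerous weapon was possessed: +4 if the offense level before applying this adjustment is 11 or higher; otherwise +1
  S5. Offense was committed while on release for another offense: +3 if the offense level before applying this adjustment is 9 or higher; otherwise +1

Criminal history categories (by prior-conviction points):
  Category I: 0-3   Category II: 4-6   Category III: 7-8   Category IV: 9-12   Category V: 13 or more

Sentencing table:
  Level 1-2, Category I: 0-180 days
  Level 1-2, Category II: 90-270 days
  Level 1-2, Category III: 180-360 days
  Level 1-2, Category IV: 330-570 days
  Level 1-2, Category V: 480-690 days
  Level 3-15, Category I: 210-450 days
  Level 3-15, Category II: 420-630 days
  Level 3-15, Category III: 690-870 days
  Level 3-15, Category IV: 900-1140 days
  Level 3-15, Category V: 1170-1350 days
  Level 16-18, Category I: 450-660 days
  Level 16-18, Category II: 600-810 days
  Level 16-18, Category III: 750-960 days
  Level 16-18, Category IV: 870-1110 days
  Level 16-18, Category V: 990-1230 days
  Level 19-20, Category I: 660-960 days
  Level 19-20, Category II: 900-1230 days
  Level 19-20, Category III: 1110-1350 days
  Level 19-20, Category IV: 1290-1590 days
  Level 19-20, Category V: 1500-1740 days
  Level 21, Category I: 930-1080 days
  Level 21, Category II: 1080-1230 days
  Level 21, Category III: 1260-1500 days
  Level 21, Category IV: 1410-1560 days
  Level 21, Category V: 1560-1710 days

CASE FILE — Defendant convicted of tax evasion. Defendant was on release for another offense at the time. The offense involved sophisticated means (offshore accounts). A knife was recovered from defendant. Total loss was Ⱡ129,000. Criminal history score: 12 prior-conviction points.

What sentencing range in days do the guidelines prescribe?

900-1140 days

Base offense level for tax evasion: 2.
S1 does not apply.
S2 applies: 2 + 3 = 5.
S3 applies: 5 + 3 = 8.
S4 applies (level before this adjustment is 8 < 11, so +1): 8 + 1 = 9.
S5 applies (level before this adjustment is 9 ≥ 9, so +3): 9 + 3 = 12.
Final offense level: 12.
Criminal history: 12 prior points → Category IV (9-12).
Level 12 falls in the 3-15 band.
Grid: Level 3-15 × Category IV = 900-1140 days.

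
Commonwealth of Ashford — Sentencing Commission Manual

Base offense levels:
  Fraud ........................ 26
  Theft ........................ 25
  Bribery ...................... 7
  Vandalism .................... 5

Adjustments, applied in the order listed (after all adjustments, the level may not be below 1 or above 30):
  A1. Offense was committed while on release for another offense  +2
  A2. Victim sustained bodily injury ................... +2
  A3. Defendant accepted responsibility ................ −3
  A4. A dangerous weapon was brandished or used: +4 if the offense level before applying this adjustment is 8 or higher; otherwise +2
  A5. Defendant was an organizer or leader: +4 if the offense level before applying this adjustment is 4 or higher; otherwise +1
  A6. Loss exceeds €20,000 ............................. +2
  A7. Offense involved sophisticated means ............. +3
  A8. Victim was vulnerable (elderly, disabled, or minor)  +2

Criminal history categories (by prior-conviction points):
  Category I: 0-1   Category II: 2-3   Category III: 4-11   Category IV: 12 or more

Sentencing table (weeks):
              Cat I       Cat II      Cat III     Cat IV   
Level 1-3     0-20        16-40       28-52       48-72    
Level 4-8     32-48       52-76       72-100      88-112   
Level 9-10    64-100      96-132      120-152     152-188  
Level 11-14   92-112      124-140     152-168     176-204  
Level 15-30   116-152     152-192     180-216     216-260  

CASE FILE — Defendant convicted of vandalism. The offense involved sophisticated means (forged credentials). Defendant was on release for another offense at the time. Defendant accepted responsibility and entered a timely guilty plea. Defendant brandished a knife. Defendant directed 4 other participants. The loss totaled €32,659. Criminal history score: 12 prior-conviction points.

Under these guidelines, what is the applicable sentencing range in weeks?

Base offense level for vandalism: 5.
A1 applies: 5 + 2 = 7.
A3 applies: 7 − 3 = 4.
A4 applies (level before this adjustment is 4 < 8, so +2): 4 + 2 = 6.
A5 applies (level before this adjustment is 6 ≥ 4, so +4): 6 + 4 = 10.
A6 applies: 10 + 2 = 12.
A7 applies: 12 + 3 = 15.
Final offense level: 15.
Criminal history: 12 prior points → Category IV (12+).
Level 15 falls in the 15-30 band.
Grid: Level 15-30 × Category IV = 216-260 weeks.

216-260 weeks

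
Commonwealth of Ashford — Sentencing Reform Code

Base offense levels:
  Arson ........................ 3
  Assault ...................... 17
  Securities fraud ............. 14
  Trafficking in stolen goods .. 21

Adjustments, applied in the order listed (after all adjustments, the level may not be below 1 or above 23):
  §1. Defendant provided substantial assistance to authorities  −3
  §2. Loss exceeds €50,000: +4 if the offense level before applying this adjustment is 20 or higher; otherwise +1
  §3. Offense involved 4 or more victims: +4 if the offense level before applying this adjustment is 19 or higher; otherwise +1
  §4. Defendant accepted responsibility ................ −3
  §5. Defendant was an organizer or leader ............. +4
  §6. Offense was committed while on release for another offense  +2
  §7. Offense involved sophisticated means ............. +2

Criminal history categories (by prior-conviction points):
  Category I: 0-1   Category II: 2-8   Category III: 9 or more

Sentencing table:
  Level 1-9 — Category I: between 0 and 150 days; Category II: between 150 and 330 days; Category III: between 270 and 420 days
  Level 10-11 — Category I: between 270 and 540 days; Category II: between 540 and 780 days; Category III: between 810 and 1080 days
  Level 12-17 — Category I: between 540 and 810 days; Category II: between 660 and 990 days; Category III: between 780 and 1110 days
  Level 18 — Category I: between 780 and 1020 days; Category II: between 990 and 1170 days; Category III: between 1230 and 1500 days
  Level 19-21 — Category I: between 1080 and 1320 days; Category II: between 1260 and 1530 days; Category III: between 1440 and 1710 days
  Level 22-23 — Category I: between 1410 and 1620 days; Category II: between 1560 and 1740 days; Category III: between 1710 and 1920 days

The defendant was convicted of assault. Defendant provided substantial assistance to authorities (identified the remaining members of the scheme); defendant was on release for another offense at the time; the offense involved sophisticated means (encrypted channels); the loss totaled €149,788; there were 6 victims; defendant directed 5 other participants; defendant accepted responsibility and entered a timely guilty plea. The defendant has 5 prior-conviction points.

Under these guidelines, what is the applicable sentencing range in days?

Base offense level for assault: 17.
§1 applies: 17 − 3 = 14.
§2 applies (level before this adjustment is 14 < 20, so +1): 14 + 1 = 15.
§3 applies (level before this adjustment is 15 < 19, so +1): 15 + 1 = 16.
§4 applies: 16 − 3 = 13.
§5 applies: 13 + 4 = 17.
§6 applies: 17 + 2 = 19.
§7 applies: 19 + 2 = 21.
Final offense level: 21.
Criminal history: 5 prior points → Category II (2-8).
Level 21 falls in the 19-21 band.
Grid: Level 19-21 × Category II = 1260-1530 days.

1260-1530 days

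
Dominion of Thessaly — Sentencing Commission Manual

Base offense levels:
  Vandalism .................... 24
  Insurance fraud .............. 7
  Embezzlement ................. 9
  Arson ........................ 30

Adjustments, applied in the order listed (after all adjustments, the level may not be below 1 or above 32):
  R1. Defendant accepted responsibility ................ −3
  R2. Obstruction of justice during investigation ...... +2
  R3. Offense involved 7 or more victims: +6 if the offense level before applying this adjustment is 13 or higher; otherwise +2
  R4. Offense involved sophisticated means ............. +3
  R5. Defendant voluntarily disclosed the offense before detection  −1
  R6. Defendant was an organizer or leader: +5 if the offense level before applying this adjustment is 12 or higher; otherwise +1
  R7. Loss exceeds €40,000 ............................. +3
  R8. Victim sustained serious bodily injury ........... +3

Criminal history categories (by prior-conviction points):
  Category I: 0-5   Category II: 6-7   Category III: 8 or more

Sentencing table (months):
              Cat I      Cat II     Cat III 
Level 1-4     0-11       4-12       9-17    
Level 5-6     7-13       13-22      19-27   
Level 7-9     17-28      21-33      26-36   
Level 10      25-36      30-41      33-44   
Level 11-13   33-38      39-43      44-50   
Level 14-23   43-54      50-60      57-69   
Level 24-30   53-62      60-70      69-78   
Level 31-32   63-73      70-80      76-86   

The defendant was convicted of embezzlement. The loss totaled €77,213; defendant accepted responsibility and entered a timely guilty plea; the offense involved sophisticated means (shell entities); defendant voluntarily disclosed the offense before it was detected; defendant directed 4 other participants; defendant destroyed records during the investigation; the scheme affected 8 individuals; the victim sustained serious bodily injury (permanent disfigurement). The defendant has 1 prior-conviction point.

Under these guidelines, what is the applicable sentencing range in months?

Base offense level for embezzlement: 9.
R1 applies: 9 − 3 = 6.
R2 applies: 6 + 2 = 8.
R3 applies (level before this adjustment is 8 < 13, so +2): 8 + 2 = 10.
R4 applies: 10 + 3 = 13.
R5 applies: 13 − 1 = 12.
R6 applies (level before this adjustment is 12 ≥ 12, so +5): 12 + 5 = 17.
R7 applies: 17 + 3 = 20.
R8 applies: 20 + 3 = 23.
Final offense level: 23.
Criminal history: 1 prior point → Category I (0-5).
Level 23 falls in the 14-23 band.
Grid: Level 14-23 × Category I = 43-54 months.

43-54 months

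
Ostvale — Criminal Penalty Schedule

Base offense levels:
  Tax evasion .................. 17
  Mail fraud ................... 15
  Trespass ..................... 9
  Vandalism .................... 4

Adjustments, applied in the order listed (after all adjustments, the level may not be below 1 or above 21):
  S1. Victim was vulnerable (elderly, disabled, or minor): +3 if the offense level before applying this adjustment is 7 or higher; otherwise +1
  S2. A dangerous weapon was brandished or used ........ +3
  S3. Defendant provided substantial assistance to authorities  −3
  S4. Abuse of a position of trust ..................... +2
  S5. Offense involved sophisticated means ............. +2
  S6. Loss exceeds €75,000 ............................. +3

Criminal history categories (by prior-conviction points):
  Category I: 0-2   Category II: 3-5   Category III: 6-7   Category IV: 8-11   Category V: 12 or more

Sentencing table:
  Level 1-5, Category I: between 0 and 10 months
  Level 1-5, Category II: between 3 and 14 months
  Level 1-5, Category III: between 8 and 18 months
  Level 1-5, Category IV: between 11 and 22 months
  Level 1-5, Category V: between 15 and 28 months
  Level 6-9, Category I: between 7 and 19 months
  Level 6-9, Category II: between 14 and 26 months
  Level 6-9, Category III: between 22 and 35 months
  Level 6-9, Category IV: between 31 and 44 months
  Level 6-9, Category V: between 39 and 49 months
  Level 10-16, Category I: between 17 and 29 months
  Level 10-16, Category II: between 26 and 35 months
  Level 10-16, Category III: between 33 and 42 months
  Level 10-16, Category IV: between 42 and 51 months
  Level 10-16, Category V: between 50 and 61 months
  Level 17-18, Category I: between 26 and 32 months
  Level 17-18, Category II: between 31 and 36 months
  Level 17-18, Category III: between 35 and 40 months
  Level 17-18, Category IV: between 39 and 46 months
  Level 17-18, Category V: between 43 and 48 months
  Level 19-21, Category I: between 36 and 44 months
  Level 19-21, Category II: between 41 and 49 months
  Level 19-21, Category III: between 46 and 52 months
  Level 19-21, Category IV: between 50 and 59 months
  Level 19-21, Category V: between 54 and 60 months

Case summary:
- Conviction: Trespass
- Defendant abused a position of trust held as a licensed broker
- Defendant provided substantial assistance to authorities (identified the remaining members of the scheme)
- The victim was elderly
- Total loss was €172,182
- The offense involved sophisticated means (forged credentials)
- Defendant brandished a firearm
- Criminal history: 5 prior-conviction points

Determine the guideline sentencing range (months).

Base offense level for trespass: 9.
S1 applies (level before this adjustment is 9 ≥ 7, so +3): 9 + 3 = 12.
S2 applies: 12 + 3 = 15.
S3 applies: 15 − 3 = 12.
S4 applies: 12 + 2 = 14.
S5 applies: 14 + 2 = 16.
S6 applies: 16 + 3 = 19.
Final offense level: 19.
Criminal history: 5 prior points → Category II (3-5).
Level 19 falls in the 19-21 band.
Grid: Level 19-21 × Category II = 41-49 months.

41-49 months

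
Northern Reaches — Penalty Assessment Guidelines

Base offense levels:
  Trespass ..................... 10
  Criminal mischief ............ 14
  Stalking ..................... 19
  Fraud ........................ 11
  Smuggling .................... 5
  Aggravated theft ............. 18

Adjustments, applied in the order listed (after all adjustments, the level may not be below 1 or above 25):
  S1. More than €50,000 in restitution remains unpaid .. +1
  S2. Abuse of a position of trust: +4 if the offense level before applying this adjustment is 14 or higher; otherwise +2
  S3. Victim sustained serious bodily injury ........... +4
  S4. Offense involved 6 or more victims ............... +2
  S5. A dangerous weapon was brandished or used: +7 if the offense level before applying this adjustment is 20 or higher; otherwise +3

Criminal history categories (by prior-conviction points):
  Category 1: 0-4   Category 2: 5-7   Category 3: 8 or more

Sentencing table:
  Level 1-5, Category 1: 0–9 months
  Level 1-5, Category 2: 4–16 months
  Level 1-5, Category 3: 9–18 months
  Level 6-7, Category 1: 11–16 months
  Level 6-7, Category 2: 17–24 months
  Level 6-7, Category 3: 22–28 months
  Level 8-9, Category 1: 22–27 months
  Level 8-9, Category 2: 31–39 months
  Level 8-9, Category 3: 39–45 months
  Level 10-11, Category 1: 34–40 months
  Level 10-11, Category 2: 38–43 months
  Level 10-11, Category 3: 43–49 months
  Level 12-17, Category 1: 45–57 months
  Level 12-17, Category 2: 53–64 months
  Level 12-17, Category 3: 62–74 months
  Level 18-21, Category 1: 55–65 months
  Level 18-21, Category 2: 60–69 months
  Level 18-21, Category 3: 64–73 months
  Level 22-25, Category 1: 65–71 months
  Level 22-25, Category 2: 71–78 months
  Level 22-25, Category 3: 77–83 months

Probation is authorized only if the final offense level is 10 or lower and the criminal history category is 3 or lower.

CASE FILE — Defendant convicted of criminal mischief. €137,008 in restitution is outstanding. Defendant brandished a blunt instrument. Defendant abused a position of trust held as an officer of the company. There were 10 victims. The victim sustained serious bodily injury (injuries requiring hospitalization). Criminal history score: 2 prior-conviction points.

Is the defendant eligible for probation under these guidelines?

Base offense level for criminal mischief: 14.
S1 applies: 14 + 1 = 15.
S2 applies (level before this adjustment is 15 ≥ 14, so +4): 15 + 4 = 19.
S3 applies: 19 + 4 = 23.
S4 applies: 23 + 2 = 25.
S5 applies (level before this adjustment is 25 ≥ 20, so +7): 25 + 7 = 32.
Level 32 exceeds the maximum of 25; capped at 25.
Final offense level: 25.
Criminal history: 2 prior points → Category 1 (0-4).
Level 25 falls in the 22-25 band.
Grid: Level 22-25 × Category 1 = 65-71 months.
Probation check: level 25 > 10 and category 1 ≤ 3 → not eligible.

No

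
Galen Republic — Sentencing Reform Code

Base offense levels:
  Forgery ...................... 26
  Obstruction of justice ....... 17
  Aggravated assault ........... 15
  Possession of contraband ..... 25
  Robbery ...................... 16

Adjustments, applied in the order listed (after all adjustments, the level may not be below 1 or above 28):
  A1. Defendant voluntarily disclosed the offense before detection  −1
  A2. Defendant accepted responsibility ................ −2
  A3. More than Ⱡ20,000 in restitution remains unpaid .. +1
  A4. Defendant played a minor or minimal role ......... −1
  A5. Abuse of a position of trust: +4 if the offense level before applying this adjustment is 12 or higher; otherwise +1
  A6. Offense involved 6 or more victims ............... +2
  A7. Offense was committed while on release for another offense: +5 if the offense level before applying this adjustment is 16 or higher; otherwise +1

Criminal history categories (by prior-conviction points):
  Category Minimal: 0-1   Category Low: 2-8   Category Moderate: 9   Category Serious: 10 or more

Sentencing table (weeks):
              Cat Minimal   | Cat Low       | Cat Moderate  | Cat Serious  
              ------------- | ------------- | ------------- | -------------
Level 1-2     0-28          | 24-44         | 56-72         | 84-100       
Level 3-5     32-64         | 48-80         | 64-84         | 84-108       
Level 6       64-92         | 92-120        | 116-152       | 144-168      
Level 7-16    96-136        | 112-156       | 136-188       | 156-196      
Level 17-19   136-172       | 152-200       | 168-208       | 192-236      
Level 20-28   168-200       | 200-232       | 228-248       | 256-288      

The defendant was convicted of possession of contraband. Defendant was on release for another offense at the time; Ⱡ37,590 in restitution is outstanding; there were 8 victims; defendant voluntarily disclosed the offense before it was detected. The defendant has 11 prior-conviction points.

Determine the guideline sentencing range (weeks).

Base offense level for possession of contraband: 25.
A1 applies: 25 − 1 = 24.
A2 does not apply.
A3 applies: 24 + 1 = 25.
A4 does not apply.
A6 applies: 25 + 2 = 27.
A7 applies (level before this adjustment is 27 ≥ 16, so +5): 27 + 5 = 32.
Level 32 exceeds the maximum of 28; capped at 28.
Final offense level: 28.
Criminal history: 11 prior points → Category Serious (10+).
Level 28 falls in the 20-28 band.
Grid: Level 20-28 × Category Serious = 256-288 weeks.

256-288 weeks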